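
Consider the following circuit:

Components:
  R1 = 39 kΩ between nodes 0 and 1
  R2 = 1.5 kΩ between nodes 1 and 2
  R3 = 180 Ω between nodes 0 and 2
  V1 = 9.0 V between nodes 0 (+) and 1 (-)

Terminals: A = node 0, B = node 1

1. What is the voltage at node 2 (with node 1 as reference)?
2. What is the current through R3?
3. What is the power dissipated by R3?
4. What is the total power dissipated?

Nodal analysis, taking node 1 as the 0 V reference.
Source V1 fixes V_0 = 9 V.
KCL at each unknown node (sum of currents leaving = 0; resistances in Ω):
  Node 2: (V_2 - 0)/1500 + (V_2 - 9)/180 = 0
Collecting terms: 0.006222 × V_2 = 0.05  =>  V_2 = 8.036 V
Part 1:
  Read off the nodal solution: V_2 = 8.036 V
Part 2:
  I_R3 = (V_0 - V_2)/R3 = (9 - 8.036)/180 = 0.005357 A
  Magnitude: I_R3 = 0.005357 A
Part 3:
  I_R3 = (V_0 - V_2)/R3 = (9 - 8.036)/180 = 0.005357 A
  P_R3 = I_R3² × R3 = (0.005357)² × 180 = 0.005166 W
Part 4:
  Power in each resistor, P = (ΔV)²/R:
    P_R1 = (9 - 0)²/39000 = 0.002077 W
    P_R2 = (0 - 8.036)²/1500 = 0.04305 W
    P_R3 = (9 - 8.036)²/180 = 0.005166 W
  P_total = P_R1 + P_R2 + P_R3 = 0.05029 W

Final answers:
1. V_2 = 8.036 V
2. I_R3 = 0.005357 A
3. P_R3 = 0.005166 W
4. P_total = 0.05029 W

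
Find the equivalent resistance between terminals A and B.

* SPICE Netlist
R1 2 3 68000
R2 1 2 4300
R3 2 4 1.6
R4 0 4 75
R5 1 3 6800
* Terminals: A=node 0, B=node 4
Reduce the network between node 0 (A) and node 4 (B) by series/parallel combination:
  Rs1 = R2 + R5 (series, joined only at node 1) = 4300 + 6800 = 11100 Ω
  Rp1 = R1 ‖ Rs1 (parallel, both between nodes 2 and 3) = 1/(1/68000 + 1/11100) = 9542 Ω
  Rs2 = R3 + Rp1 (series, joined only at node 2) = 1.6 + 9542 = 9544 Ω
  Rs2 touches the rest of the network only at node 4 (its other end, node 3, goes nowhere), so no current can flow through it — remove it.
R_eq = 75 Ω

Final answer: 75 Ω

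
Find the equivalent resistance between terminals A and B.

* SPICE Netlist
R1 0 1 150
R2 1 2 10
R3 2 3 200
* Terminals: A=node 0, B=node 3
Reduce the network between node 0 (A) and node 3 (B) by series/parallel combination:
  Rs1 = R1 + R2 (series, joined only at node 1) = 150 + 10 = 160 Ω
  Rs2 = R3 + Rs1 (series, joined only at node 2) = 200 + 160 = 360 Ω
R_eq = 360 Ω

Final answer: 360 Ω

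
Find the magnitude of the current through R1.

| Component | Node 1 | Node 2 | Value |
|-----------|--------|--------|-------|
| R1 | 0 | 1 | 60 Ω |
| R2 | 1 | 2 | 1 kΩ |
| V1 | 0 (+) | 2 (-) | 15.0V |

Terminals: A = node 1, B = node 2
Nodal analysis, taking node 2 as the 0 V reference.
Source V1 fixes V_0 = 15 V.
KCL at each unknown node (sum of currents leaving = 0; resistances in Ω):
  Node 1: (V_1 - 15)/60 + (V_1 - 0)/1000 = 0
Collecting terms: 0.01767 × V_1 = 0.25  =>  V_1 = 14.15 V
I_R1 = (V_0 - V_1)/R1 = (15 - 14.15)/60 = 0.01415 A
|I_R1| = 0.01415 A

Final answer: |I_R1| = 0.01415 A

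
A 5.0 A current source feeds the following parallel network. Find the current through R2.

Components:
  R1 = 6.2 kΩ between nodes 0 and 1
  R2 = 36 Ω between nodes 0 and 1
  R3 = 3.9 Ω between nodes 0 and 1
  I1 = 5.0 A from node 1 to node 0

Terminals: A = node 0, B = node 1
All resistors sit directly between nodes 0 and 1, so they are in parallel and share one voltage V; the full source current 5 A splits among them.
1/R_par = 1/6200 + 1/36 + 1/3.9 = 0.2843 S  =>  R_par = 3.517 Ω
V = I × R_par = 5 × 3.517 = 17.58 V
I_R2 = V/R2 = 17.58/36 = 0.4884 A

Final answer: 0.4884 A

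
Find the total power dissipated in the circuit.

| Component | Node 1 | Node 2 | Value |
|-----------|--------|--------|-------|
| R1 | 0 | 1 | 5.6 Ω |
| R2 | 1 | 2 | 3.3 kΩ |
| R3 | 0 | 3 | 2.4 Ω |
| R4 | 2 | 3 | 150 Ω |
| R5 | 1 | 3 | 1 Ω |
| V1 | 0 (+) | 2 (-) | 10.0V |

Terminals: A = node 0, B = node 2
Nodal analysis, taking node 2 as the 0 V reference.
Source V1 fixes V_0 = 10 V.
KCL at each unknown node (sum of currents leaving = 0; resistances in Ω):
  Node 1: (V_1 - 10)/5.6 + (V_1 - 0)/3300 + (V_1 - V_3)/1 = 0
  Node 3: (V_3 - 10)/2.4 + (V_3 - 0)/150 + (V_3 - V_1)/1 = 0
Collecting terms (coefficients in siemens):
  1.179·V_1 - 1·V_3 = 1.786
  1.423·V_3 - 1·V_1 = 4.167
Determinant D = (1.179)(1.423) - (-1)(-1) = 0.6779
V_1 = [(1.786)(1.423) - (-1)(4.167)]/D = 9.895 V
V_3 = [(1.179)(4.167) - (1.786)(-1)]/D = 9.88 V
Power in each resistor, P = (ΔV)²/R:
  P_R1 = (10 - 9.895)²/5.6 = 0.001958 W
  P_R2 = (9.895 - 0)²/3300 = 0.02967 W
  P_R3 = (10 - 9.88)²/2.4 = 0.00604 W
  P_R4 = (0 - 9.88)²/150 = 0.6507 W
  P_R5 = (9.895 - 9.88)²/1 = 0.0002464 W
P_total = P_R1 + P_R2 + P_R3 + P_R4 + P_R5 = 0.6886 W

Final answer: 0.6886 W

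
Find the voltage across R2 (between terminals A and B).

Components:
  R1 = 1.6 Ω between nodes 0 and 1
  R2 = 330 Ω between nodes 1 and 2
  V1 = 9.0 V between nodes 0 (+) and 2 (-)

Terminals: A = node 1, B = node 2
R1 and R2 are in series across V1 (node 0 → node 1 → node 2), and the output A–B is taken across R2, so this is a voltage divider.
Series current: I = V1/(R1 + R2) = 9/(1.6 + 330) = 9/331.6 = 0.02714 A
V_R2 = I × R2 = V1 × R2/(R1 + R2) = 9 × 330/331.6 = 8.957 V

Final answer: 8.957 V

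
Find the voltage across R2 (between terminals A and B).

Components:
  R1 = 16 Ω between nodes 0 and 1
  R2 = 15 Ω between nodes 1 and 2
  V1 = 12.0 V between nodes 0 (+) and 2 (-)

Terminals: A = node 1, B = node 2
R1 and R2 are in series across V1 (node 0 → node 1 → node 2), and the output A–B is taken across R2, so this is a voltage divider.
Series current: I = V1/(R1 + R2) = 12/(16 + 15) = 12/31 = 0.3871 A
V_R2 = I × R2 = V1 × R2/(R1 + R2) = 12 × 15/31 = 5.806 V

Final answer: 5.806 V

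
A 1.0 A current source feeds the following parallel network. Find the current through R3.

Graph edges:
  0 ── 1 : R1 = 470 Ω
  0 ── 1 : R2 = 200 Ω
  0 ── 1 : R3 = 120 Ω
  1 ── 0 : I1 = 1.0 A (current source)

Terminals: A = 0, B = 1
All resistors sit directly between nodes 0 and 1, so they are in parallel and share one voltage V; the full source current 1 A splits among them.
1/R_par = 1/470 + 1/200 + 1/120 = 0.01546 S  =>  R_par = 64.68 Ω
V = I × R_par = 1 × 64.68 = 64.68 V
I_R3 = V/R3 = 64.68/120 = 0.539 A

Final answer: 0.539 A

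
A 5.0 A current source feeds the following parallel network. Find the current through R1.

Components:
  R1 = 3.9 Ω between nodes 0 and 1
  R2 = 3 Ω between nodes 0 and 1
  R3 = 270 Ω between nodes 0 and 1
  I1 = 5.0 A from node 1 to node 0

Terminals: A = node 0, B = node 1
All resistors sit directly between nodes 0 and 1, so they are in parallel and share one voltage V; the full source current 5 A splits among them.
1/R_par = 1/3.9 + 1/3 + 1/270 = 0.5934 S  =>  R_par = 1.685 Ω
V = I × R_par = 5 × 1.685 = 8.425 V
I_R1 = V/R1 = 8.425/3.9 = 2.16 A

Final answer: 2.16 A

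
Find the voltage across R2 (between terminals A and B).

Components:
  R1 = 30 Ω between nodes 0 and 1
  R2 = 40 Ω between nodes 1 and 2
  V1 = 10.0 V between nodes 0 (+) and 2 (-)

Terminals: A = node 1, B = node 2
R1 and R2 are in series across V1 (node 0 → node 1 → node 2), and the output A–B is taken across R2, so this is a voltage divider.
Series current: I = V1/(R1 + R2) = 10/(30 + 40) = 10/70 = 0.1429 A
V_R2 = I × R2 = V1 × R2/(R1 + R2) = 10 × 40/70 = 5.714 V

Final answer: 5.714 V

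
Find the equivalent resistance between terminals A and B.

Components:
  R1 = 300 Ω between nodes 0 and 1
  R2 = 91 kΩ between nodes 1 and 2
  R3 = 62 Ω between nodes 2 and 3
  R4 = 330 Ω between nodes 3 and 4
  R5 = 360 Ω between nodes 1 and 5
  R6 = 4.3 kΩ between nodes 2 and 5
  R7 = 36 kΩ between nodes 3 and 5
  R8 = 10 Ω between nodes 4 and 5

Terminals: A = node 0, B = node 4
The network is not a plain series/parallel combination. Inject a 1 A test current into terminal A (node 0) and return it from terminal B (node 4); then R_eq = V_A / (1 A).
Nodal analysis, taking node 4 as the 0 V reference.
Current source I_test pushes 1 A into node 0 and draws it out of node 4.
KCL at each unknown node (sum of currents leaving = 0; resistances in Ω):
  Node 0: (V_0 - V_1)/300 - 1 = 0
  Node 1: (V_1 - V_0)/300 + (V_1 - V_2)/91000 + (V_1 - V_5)/360 = 0
  Node 2: (V_2 - V_1)/91000 + (V_2 - V_3)/62 + (V_2 - V_5)/4300 = 0
  Node 3: (V_3 - V_2)/62 + (V_3 - 0)/330 + (V_3 - V_5)/36000 = 0
  Node 5: (V_5 - V_1)/360 + (V_5 - V_2)/4300 + (V_5 - V_3)/36000 + (V_5 - 0)/10 = 0
Collecting terms (coefficients in siemens):
  0.003333·V_0 - 0.003333·V_1 = 1
  0.006122·V_1 - 0.003333·V_0 - 0.00001099·V_2 - 0.002778·V_5 = 0
  0.01637·V_2 - 0.00001099·V_1 - 0.01613·V_3 - 0.0002326·V_5 = 0
  0.01919·V_3 - 0.01613·V_2 - 0.00002778·V_5 = 0
  0.103·V_5 - 0.002778·V_1 - 0.0002326·V_2 - 0.00002778·V_3 = 0
Solving these 5 simultaneous equations (Gaussian elimination) gives:
  V_0 = 668.5 V, V_1 = 368.5 V, V_2 = 2.343 V, V_3 = 1.984 V
  V_5 = 9.94 V
R_eq = V_0 / 1 A = 668.5 Ω

Final answer: 668.5 Ω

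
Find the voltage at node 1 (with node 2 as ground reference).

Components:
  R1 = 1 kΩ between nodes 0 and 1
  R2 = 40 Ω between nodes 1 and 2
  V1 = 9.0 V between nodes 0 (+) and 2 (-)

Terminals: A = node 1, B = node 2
Nodal analysis, taking node 2 as the 0 V reference.
Source V1 fixes V_0 = 9 V.
KCL at each unknown node (sum of currents leaving = 0; resistances in Ω):
  Node 1: (V_1 - 9)/1000 + (V_1 - 0)/40 = 0
Collecting terms: 0.026 × V_1 = 0.009  =>  V_1 = 0.3462 V
The requested potential is V_1 = 0.3462 V.

Final answer: V_1 = 0.3462 V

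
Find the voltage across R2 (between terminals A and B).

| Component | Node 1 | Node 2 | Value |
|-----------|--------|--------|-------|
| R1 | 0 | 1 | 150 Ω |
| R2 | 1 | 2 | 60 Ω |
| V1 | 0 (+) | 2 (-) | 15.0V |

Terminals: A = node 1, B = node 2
R1 and R2 are in series across V1 (node 0 → node 1 → node 2), and the output A–B is taken across R2, so this is a voltage divider.
Series current: I = V1/(R1 + R2) = 15/(150 + 60) = 15/210 = 0.07143 A
V_R2 = I × R2 = V1 × R2/(R1 + R2) = 15 × 60/210 = 4.286 V

Final answer: 4.286 V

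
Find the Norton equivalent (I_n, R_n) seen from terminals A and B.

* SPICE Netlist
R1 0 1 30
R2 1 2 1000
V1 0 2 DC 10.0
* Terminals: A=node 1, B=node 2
Find the Thévenin equivalent first; then I_n = V_th/R_th and R_n = R_th.
Step 1 — V_th is the open-circuit voltage V_A - V_B (nothing connected across the terminals).
Nodal analysis, taking node 2 as the 0 V reference.
Source V1 fixes V_0 = 10 V.
KCL at each unknown node (sum of currents leaving = 0; resistances in Ω):
  Node 1: (V_1 - 10)/30 + (V_1 - 0)/1000 = 0
Collecting terms: 0.03433 × V_1 = 0.3333  =>  V_1 = 9.709 V
V_th = V_1 - V_2 = 9.709 - 0 = 9.709 V
Step 2 — R_th: zero the source — replace V1 by a short circuit (node 2 merges into node 0) — and find the resistance seen between A (node 1) and B (node 0).
Reduce the network between node 1 (A) and node 0 (B) by series/parallel combination:
  Rp1 = R1 ‖ R2 (parallel, both between nodes 0 and 1) = 1/(1/30 + 1/1000) = 29.13 Ω
R_th = 29.13 Ω
I_n = V_th/R_th = 9.709/29.13 = 0.3333 A, and R_n = R_th = 29.13 Ω

Final answer: I_n = 0.3333 A, R_n = 29.13 Ω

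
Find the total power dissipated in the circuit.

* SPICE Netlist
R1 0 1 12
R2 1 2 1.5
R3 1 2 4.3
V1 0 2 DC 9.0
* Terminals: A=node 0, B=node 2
Nodal analysis, taking node 2 as the 0 V reference.
Source V1 fixes V_0 = 9 V.
KCL at each unknown node (sum of currents leaving = 0; resistances in Ω):
  Node 1: (V_1 - 9)/12 + (V_1 - 0)/1.5 + (V_1 - 0)/4.3 = 0
Collecting terms: 0.9826 × V_1 = 0.75  =>  V_1 = 0.7633 V
Power in each resistor, P = (ΔV)²/R:
  P_R1 = (9 - 0.7633)²/12 = 5.654 W
  P_R2 = (0.7633 - 0)²/1.5 = 0.3884 W
  P_R3 = (0.7633 - 0)²/4.3 = 0.1355 W
P_total = P_R1 + P_R2 + P_R3 = 6.178 W

Final answer: 6.178 W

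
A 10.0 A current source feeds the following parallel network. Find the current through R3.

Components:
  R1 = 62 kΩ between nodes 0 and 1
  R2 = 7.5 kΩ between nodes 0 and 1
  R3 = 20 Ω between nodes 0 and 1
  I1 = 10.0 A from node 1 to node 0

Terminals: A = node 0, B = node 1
All resistors sit directly between nodes 0 and 1, so they are in parallel and share one voltage V; the full source current 10 A splits among them.
1/R_par = 1/62000 + 1/7500 + 1/20 = 0.05015 S  =>  R_par = 19.94 Ω
V = I × R_par = 10 × 19.94 = 199.4 V
I_R3 = V/R3 = 199.4/20 = 9.97 A

Final answer: 9.97 A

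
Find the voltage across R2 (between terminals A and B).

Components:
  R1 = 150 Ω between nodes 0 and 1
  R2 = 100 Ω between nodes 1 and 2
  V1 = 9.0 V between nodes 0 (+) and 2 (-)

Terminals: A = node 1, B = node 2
R1 and R2 are in series across V1 (node 0 → node 1 → node 2), and the output A–B is taken across R2, so this is a voltage divider.
Series current: I = V1/(R1 + R2) = 9/(150 + 100) = 9/250 = 0.036 A
V_R2 = I × R2 = V1 × R2/(R1 + R2) = 9 × 100/250 = 3.6 V

Final answer: 3.6 V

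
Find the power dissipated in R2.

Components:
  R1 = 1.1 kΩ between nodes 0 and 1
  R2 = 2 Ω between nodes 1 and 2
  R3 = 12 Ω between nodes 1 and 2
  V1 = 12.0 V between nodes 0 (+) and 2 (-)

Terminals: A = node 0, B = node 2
Nodal analysis, taking node 2 as the 0 V reference.
Source V1 fixes V_0 = 12 V.
KCL at each unknown node (sum of currents leaving = 0; resistances in Ω):
  Node 1: (V_1 - 12)/1100 + (V_1 - 0)/2 + (V_1 - 0)/12 = 0
Collecting terms: 0.5842 × V_1 = 0.01091  =>  V_1 = 0.01867 V
I_R2 = (V_1 - V_2)/R2 = (0.01867 - 0)/2 = 0.009336 A
P_R2 = I_R2² × R2 = (0.009336)² × 2 = 0.0001743 W

Final answer: 0.0001743 W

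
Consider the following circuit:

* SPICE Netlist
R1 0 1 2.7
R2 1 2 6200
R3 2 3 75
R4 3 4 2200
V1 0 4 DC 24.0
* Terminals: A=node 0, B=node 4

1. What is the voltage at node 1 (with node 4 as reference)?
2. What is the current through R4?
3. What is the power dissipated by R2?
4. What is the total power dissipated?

Nodal analysis, taking node 4 as the 0 V reference.
Source V1 fixes V_0 = 24 V.
KCL at each unknown node (sum of currents leaving = 0; resistances in Ω):
  Node 1: (V_1 - 24)/2.7 + (V_1 - V_2)/6200 = 0
  Node 2: (V_2 - V_1)/6200 + (V_2 - V_3)/75 = 0
  Node 3: (V_3 - V_2)/75 + (V_3 - 0)/2200 = 0
Collecting terms (coefficients in siemens):
  0.3705·V_1 - 0.0001613·V_2 = 8.889
  0.01349·V_2 - 0.0001613·V_1 - 0.01333·V_3 = 0
  0.01379·V_3 - 0.01333·V_2 = 0
Solving these 3 simultaneous equations (Gaussian elimination) gives:
  V_1 = 23.99 V, V_2 = 6.44 V, V_3 = 6.228 V
Part 1:
  Read off the nodal solution: V_1 = 23.99 V
Part 2:
  I_R4 = (V_3 - V_4)/R4 = (6.228 - 0)/2200 = 0.002831 A
  Magnitude: I_R4 = 0.002831 A
Part 3:
  I_R2 = (V_1 - V_2)/R2 = (23.99 - 6.44)/6200 = 0.002831 A
  P_R2 = I_R2² × R2 = (0.002831)² × 6200 = 0.04969 W
Part 4:
  Power in each resistor, P = (ΔV)²/R:
    P_R1 = (24 - 23.99)²/2.7 = 0.00002164 W
    P_R2 = (23.99 - 6.44)²/6200 = 0.04969 W
    P_R3 = (6.44 - 6.228)²/75 = 0.0006011 W
    P_R4 = (6.228 - 0)²/2200 = 0.01763 W
  P_total = P_R1 + P_R2 + P_R3 + P_R4 = 0.06794 W

Final answers:
1. V_1 = 23.99 V
2. I_R4 = 0.002831 A
3. P_R2 = 0.04969 W
4. P_total = 0.06794 W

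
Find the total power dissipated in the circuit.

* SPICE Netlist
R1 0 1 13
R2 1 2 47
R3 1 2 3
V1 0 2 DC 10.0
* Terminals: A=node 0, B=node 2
Nodal analysis, taking node 2 as the 0 V reference.
Source V1 fixes V_0 = 10 V.
KCL at each unknown node (sum of currents leaving = 0; resistances in Ω):
  Node 1: (V_1 - 10)/13 + (V_1 - 0)/47 + (V_1 - 0)/3 = 0
Collecting terms: 0.4315 × V_1 = 0.7692  =>  V_1 = 1.783 V
Power in each resistor, P = (ΔV)²/R:
  P_R1 = (10 - 1.783)²/13 = 5.194 W
  P_R2 = (1.783 - 0)²/47 = 0.06761 W
  P_R3 = (1.783 - 0)²/3 = 1.059 W
P_total = P_R1 + P_R2 + P_R3 = 6.321 W

Final answer: 6.321 W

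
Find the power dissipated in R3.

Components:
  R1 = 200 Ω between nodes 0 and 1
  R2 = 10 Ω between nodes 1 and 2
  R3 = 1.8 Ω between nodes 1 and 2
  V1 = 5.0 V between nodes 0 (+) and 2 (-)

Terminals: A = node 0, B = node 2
Nodal analysis, taking node 2 as the 0 V reference.
Source V1 fixes V_0 = 5 V.
KCL at each unknown node (sum of currents leaving = 0; resistances in Ω):
  Node 1: (V_1 - 5)/200 + (V_1 - 0)/10 + (V_1 - 0)/1.8 = 0
Collecting terms: 0.6606 × V_1 = 0.025  =>  V_1 = 0.03785 V
I_R3 = (V_1 - V_2)/R3 = (0.03785 - 0)/1.8 = 0.02103 A
P_R3 = I_R3² × R3 = (0.02103)² × 1.8 = 0.0007958 W

Final answer: 0.0007958 W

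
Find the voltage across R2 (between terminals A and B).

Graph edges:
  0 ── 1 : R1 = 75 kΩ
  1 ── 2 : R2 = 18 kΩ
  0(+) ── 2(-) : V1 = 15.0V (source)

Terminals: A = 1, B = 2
R1 and R2 are in series across V1 (node 0 → node 1 → node 2), and the output A–B is taken across R2, so this is a voltage divider.
Series current: I = V1/(R1 + R2) = 15/(75000 + 18000) = 15/93000 = 0.0001613 A
V_R2 = I × R2 = V1 × R2/(R1 + R2) = 15 × 18000/93000 = 2.903 V

Final answer: 2.903 V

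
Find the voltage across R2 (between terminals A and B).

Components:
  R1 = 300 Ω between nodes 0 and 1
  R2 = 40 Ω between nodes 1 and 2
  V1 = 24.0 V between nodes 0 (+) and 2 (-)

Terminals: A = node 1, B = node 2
R1 and R2 are in series across V1 (node 0 → node 1 → node 2), and the output A–B is taken across R2, so this is a voltage divider.
Series current: I = V1/(R1 + R2) = 24/(300 + 40) = 24/340 = 0.07059 A
V_R2 = I × R2 = V1 × R2/(R1 + R2) = 24 × 40/340 = 2.824 V

Final answer: 2.824 V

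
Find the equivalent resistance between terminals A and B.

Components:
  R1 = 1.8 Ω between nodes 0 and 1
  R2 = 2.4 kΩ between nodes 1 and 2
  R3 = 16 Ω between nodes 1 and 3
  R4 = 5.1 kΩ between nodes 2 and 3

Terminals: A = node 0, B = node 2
Reduce the network between node 0 (A) and node 2 (B) by series/parallel combination:
  Rs1 = R3 + R4 (series, joined only at node 3) = 16 + 5100 = 5116 Ω
  Rp1 = R2 ‖ Rs1 (parallel, both between nodes 1 and 2) = 1/(1/2400 + 1/5116) = 1634 Ω
  Rs2 = R1 + Rp1 (series, joined only at node 1) = 1.8 + 1634 = 1635 Ω
R_eq = 1.635 kΩ

Final answer: 1.635 kΩ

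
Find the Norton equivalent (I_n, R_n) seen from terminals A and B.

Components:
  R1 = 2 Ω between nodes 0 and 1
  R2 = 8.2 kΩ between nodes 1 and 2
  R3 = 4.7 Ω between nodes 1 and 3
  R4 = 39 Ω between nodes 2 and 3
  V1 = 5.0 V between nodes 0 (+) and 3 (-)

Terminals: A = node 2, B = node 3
Find the Thévenin equivalent first; then I_n = V_th/R_th and R_n = R_th.
Step 1 — V_th is the open-circuit voltage V_A - V_B (nothing connected across the terminals).
Nodal analysis, taking node 3 as the 0 V reference.
Source V1 fixes V_0 = 5 V.
KCL at each unknown node (sum of currents leaving = 0; resistances in Ω):
  Node 1: (V_1 - 5)/2 + (V_1 - V_2)/8200 + (V_1 - 0)/4.7 = 0
  Node 2: (V_2 - V_1)/8200 + (V_2 - 0)/39 = 0
Collecting terms (coefficients in siemens):
  0.7129·V_1 - 0.000122·V_2 = 2.5
  0.02576·V_2 - 0.000122·V_1 = 0
Determinant D = (0.7129)(0.02576) - (-0.000122)(-0.000122) = 0.01837
V_1 = [(2.5)(0.02576) - (-0.000122)(0)]/D = 3.507 V
V_2 = [(0.7129)(0) - (2.5)(-0.000122)]/D = 0.0166 V
V_th = V_2 - V_3 = 0.0166 - 0 = 0.0166 V
Step 2 — R_th: zero the source — replace V1 by a short circuit (node 3 merges into node 0) — and find the resistance seen between A (node 2) and B (node 0).
Reduce the network between node 2 (A) and node 0 (B) by series/parallel combination:
  Rp1 = R1 ‖ R3 (parallel, both between nodes 0 and 1) = 1/(1/2 + 1/4.7) = 1.403 Ω
  Rs1 = R2 + Rp1 (series, joined only at node 1) = 8200 + 1.403 = 8201 Ω
  Rp2 = R4 ‖ Rs1 (parallel, both between nodes 0 and 2) = 1/(1/39 + 1/8201) = 38.82 Ω
R_th = 38.82 Ω
I_n = V_th/R_th = 0.0166/38.82 = 0.0004277 A, and R_n = R_th = 38.82 Ω

Final answer: I_n = 0.0004277 A, R_n = 38.82 Ω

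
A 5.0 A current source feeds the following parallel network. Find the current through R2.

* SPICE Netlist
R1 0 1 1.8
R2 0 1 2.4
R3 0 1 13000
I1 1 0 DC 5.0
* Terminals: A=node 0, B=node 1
All resistors sit directly between nodes 0 and 1, so they are in parallel and share one voltage V; the full source current 5 A splits among them.
1/R_par = 1/1.8 + 1/2.4 + 1/13000 = 0.9723 S  =>  R_par = 1.028 Ω
V = I × R_par = 5 × 1.028 = 5.142 V
I_R2 = V/R2 = 5.142/2.4 = 2.143 A

Final answer: 2.143 A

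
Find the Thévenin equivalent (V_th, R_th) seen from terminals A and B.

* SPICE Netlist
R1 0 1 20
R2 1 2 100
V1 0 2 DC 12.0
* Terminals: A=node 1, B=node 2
Step 1 — V_th is the open-circuit voltage V_A - V_B (nothing connected across the terminals).
Nodal analysis, taking node 2 as the 0 V reference.
Source V1 fixes V_0 = 12 V.
KCL at each unknown node (sum of currents leaving = 0; resistances in Ω):
  Node 1: (V_1 - 12)/20 + (V_1 - 0)/100 = 0
Collecting terms: 0.06 × V_1 = 0.6  =>  V_1 = 10 V
V_th = V_1 - V_2 = 10 - 0 = 10 V
Step 2 — R_th: zero the source — replace V1 by a short circuit (node 2 merges into node 0) — and find the resistance seen between A (node 1) and B (node 0).
Reduce the network between node 1 (A) and node 0 (B) by series/parallel combination:
  Rp1 = R1 ‖ R2 (parallel, both between nodes 0 and 1) = 1/(1/20 + 1/100) = 16.67 Ω
R_th = 16.67 Ω

Final answer: V_th = 10 V, R_th = 16.67 Ω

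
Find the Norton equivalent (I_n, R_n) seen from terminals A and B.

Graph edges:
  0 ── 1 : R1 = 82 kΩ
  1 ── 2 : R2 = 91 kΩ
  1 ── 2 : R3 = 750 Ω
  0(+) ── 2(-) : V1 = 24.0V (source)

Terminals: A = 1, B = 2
Find the Thévenin equivalent first; then I_n = V_th/R_th and R_n = R_th.
Step 1 — V_th is the open-circuit voltage V_A - V_B (nothing connected across the terminals).
Nodal analysis, taking node 2 as the 0 V reference.
Source V1 fixes V_0 = 24 V.
KCL at each unknown node (sum of currents leaving = 0; resistances in Ω):
  Node 1: (V_1 - 24)/82000 + (V_1 - 0)/91000 + (V_1 - 0)/750 = 0
Collecting terms: 0.001357 × V_1 = 0.0002927  =>  V_1 = 0.2158 V
V_th = V_1 - V_2 = 0.2158 - 0 = 0.2158 V
Step 2 — R_th: zero the source — replace V1 by a short circuit (node 2 merges into node 0) — and find the resistance seen between A (node 1) and B (node 0).
Reduce the network between node 1 (A) and node 0 (B) by series/parallel combination:
  Rp1 = R1 ‖ R2 ‖ R3 (parallel, all between nodes 0 and 1) = 1/(1/82000 + 1/91000 + 1/750) = 737.2 Ω
R_th = 737.2 Ω
I_n = V_th/R_th = 0.2158/737.2 = 0.0002927 A, and R_n = R_th = 737.2 Ω

Final answer: I_n = 0.0002927 A, R_n = 737.2 Ω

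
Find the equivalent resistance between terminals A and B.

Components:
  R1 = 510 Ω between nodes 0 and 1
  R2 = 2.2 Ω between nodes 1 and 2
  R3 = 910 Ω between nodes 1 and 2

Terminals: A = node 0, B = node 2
Reduce the network between node 0 (A) and node 2 (B) by series/parallel combination:
  Rp1 = R2 ‖ R3 (parallel, both between nodes 1 and 2) = 1/(1/2.2 + 1/910) = 2.195 Ω
  Rs1 = R1 + Rp1 (series, joined only at node 1) = 510 + 2.195 = 512.2 Ω
R_eq = 512.2 Ω

Final answer: 512.2 Ω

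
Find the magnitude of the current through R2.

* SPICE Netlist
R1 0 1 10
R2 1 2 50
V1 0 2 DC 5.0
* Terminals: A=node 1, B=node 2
Nodal analysis, taking node 2 as the 0 V reference.
Source V1 fixes V_0 = 5 V.
KCL at each unknown node (sum of currents leaving = 0; resistances in Ω):
  Node 1: (V_1 - 5)/10 + (V_1 - 0)/50 = 0
Collecting terms: 0.12 × V_1 = 0.5  =>  V_1 = 4.167 V
I_R2 = (V_1 - V_2)/R2 = (4.167 - 0)/50 = 0.08333 A
|I_R2| = 0.08333 A

Final answer: |I_R2| = 0.08333 A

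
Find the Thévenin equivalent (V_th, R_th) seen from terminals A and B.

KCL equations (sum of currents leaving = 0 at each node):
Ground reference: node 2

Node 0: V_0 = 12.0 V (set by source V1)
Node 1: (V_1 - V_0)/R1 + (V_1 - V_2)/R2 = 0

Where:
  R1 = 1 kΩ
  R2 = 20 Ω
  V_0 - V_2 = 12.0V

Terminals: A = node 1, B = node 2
Step 1 — V_th is the open-circuit voltage V_A - V_B (nothing connected across the terminals).
Nodal analysis, taking node 2 as the 0 V reference.
Source V1 fixes V_0 = 12 V.
KCL at each unknown node (sum of currents leaving = 0; resistances in Ω):
  Node 1: (V_1 - 12)/1000 + (V_1 - 0)/20 = 0
Collecting terms: 0.051 × V_1 = 0.012  =>  V_1 = 0.2353 V
V_th = V_1 - V_2 = 0.2353 - 0 = 0.2353 V
Step 2 — R_th: zero the source — replace V1 by a short circuit (node 2 merges into node 0) — and find the resistance seen between A (node 1) and B (node 0).
Reduce the network between node 1 (A) and node 0 (B) by series/parallel combination:
  Rp1 = R1 ‖ R2 (parallel, both between nodes 0 and 1) = 1/(1/1000 + 1/20) = 19.61 Ω
R_th = 19.61 Ω

Final answer: V_th = 0.2353 V, R_th = 19.61 Ω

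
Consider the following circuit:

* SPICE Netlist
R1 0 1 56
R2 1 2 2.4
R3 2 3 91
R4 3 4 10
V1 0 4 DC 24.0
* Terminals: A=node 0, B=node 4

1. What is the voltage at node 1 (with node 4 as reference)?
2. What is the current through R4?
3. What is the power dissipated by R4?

Nodal analysis, taking node 4 as the 0 V reference.
Source V1 fixes V_0 = 24 V.
KCL at each unknown node (sum of currents leaving = 0; resistances in Ω):
  Node 1: (V_1 - 24)/56 + (V_1 - V_2)/2.4 = 0
  Node 2: (V_2 - V_1)/2.4 + (V_2 - V_3)/91 = 0
  Node 3: (V_3 - V_2)/91 + (V_3 - 0)/10 = 0
Collecting terms (coefficients in siemens):
  0.4345·V_1 - 0.4167·V_2 = 0.4286
  0.4277·V_2 - 0.4167·V_1 - 0.01099·V_3 = 0
  0.111·V_3 - 0.01099·V_2 = 0
Solving these 3 simultaneous equations (Gaussian elimination) gives:
  V_1 = 15.57 V, V_2 = 15.21 V, V_3 = 1.506 V
Part 1:
  Read off the nodal solution: V_1 = 15.57 V
Part 2:
  I_R4 = (V_3 - V_4)/R4 = (1.506 - 0)/10 = 0.1506 A
  Magnitude: I_R4 = 0.1506 A
Part 3:
  I_R4 = (V_3 - V_4)/R4 = (1.506 - 0)/10 = 0.1506 A
  P_R4 = I_R4² × R4 = (0.1506)² × 10 = 0.2267 W

Final answers:
1. V_1 = 15.57 V
2. I_R4 = 0.1506 A
3. P_R4 = 0.2267 W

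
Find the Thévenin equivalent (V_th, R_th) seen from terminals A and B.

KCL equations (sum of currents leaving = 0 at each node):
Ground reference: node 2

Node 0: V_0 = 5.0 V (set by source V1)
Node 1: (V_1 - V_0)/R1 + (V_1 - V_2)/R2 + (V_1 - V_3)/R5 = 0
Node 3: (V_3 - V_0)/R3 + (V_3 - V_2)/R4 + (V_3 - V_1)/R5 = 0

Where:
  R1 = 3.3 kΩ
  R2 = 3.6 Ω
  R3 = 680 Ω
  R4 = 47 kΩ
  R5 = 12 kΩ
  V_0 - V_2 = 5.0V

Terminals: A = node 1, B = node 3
Step 1 — V_th is the open-circuit voltage V_A - V_B (nothing connected across the terminals).
Nodal analysis, taking node 2 as the 0 V reference.
Source V1 fixes V_0 = 5 V.
KCL at each unknown node (sum of currents leaving = 0; resistances in Ω):
  Node 1: (V_1 - 5)/3300 + (V_1 - 0)/3.6 + (V_1 - V_3)/12000 = 0
  Node 3: (V_3 - 5)/680 + (V_3 - 0)/47000 + (V_3 - V_1)/12000 = 0
Collecting terms (coefficients in siemens):
  0.2782·V_1 - 0.00008333·V_3 = 0.001515
  0.001575·V_3 - 0.00008333·V_1 = 0.007353
Determinant D = (0.2782)(0.001575) - (-0.00008333)(-0.00008333) = 0.0004382
V_1 = [(0.001515)(0.001575) - (-0.00008333)(0.007353)]/D = 0.006846 V
V_3 = [(0.2782)(0.007353) - (0.001515)(-0.00008333)]/D = 4.668 V
V_th = V_1 - V_3 = 0.006846 - 4.668 = -4.661 V
Step 2 — R_th: zero the source — replace V1 by a short circuit (node 2 merges into node 0) — and find the resistance seen between A (node 1) and B (node 3).
Reduce the network between node 1 (A) and node 3 (B) by series/parallel combination:
  Rp1 = R1 ‖ R2 (parallel, both between nodes 0 and 1) = 1/(1/3300 + 1/3.6) = 3.596 Ω
  Rp2 = R3 ‖ R4 (parallel, both between nodes 0 and 3) = 1/(1/680 + 1/47000) = 670.3 Ω
  Rs1 = Rp1 + Rp2 (series, joined only at node 0) = 3.596 + 670.3 = 673.9 Ω
  Rp3 = R5 ‖ Rs1 (parallel, both between nodes 1 and 3) = 1/(1/12000 + 1/673.9) = 638.1 Ω
R_th = 638.1 Ω

Final answer: V_th = -4.661 V, R_th = 638.1 Ω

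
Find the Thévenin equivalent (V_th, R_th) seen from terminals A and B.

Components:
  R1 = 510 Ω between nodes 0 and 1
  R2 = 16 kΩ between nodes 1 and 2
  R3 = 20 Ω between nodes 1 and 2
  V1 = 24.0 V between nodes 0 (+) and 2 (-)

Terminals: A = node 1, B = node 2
Step 1 — V_th is the open-circuit voltage V_A - V_B (nothing connected across the terminals).
Nodal analysis, taking node 2 as the 0 V reference.
Source V1 fixes V_0 = 24 V.
KCL at each unknown node (sum of currents leaving = 0; resistances in Ω):
  Node 1: (V_1 - 24)/510 + (V_1 - 0)/16000 + (V_1 - 0)/20 = 0
Collecting terms: 0.05202 × V_1 = 0.04706  =>  V_1 = 0.9046 V
V_th = V_1 - V_2 = 0.9046 - 0 = 0.9046 V
Step 2 — R_th: zero the source — replace V1 by a short circuit (node 2 merges into node 0) — and find the resistance seen between A (node 1) and B (node 0).
Reduce the network between node 1 (A) and node 0 (B) by series/parallel combination:
  Rp1 = R1 ‖ R2 ‖ R3 (parallel, all between nodes 0 and 1) = 1/(1/510 + 1/16000 + 1/20) = 19.22 Ω
R_th = 19.22 Ω

Final answer: V_th = 0.9046 V, R_th = 19.22 Ω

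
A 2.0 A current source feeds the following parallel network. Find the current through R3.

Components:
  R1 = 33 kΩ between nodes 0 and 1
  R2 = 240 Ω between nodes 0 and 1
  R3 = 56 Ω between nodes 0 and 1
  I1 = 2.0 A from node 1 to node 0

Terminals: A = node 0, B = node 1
All resistors sit directly between nodes 0 and 1, so they are in parallel and share one voltage V; the full source current 2 A splits among them.
1/R_par = 1/33000 + 1/240 + 1/56 = 0.02205 S  =>  R_par = 45.34 Ω
V = I × R_par = 2 × 45.34 = 90.69 V
I_R3 = V/R3 = 90.69/56 = 1.619 A

Final answer: 1.619 A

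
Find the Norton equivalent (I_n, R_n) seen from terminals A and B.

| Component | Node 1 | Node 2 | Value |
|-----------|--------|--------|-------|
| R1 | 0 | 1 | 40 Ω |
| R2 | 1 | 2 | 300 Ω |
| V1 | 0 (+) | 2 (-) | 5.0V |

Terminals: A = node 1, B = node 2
Find the Thévenin equivalent first; then I_n = V_th/R_th and R_n = R_th.
Step 1 — V_th is the open-circuit voltage V_A - V_B (nothing connected across the terminals).
Nodal analysis, taking node 2 as the 0 V reference.
Source V1 fixes V_0 = 5 V.
KCL at each unknown node (sum of currents leaving = 0; resistances in Ω):
  Node 1: (V_1 - 5)/40 + (V_1 - 0)/300 = 0
Collecting terms: 0.02833 × V_1 = 0.125  =>  V_1 = 4.412 V
V_th = V_1 - V_2 = 4.412 - 0 = 4.412 V
Step 2 — R_th: zero the source — replace V1 by a short circuit (node 2 merges into node 0) — and find the resistance seen between A (node 1) and B (node 0).
Reduce the network between node 1 (A) and node 0 (B) by series/parallel combination:
  Rp1 = R1 ‖ R2 (parallel, both between nodes 0 and 1) = 1/(1/40 + 1/300) = 35.29 Ω
R_th = 35.29 Ω
I_n = V_th/R_th = 4.412/35.29 = 0.125 A, and R_n = R_th = 35.29 Ω

Final answer: I_n = 0.125 A, R_n = 35.29 Ω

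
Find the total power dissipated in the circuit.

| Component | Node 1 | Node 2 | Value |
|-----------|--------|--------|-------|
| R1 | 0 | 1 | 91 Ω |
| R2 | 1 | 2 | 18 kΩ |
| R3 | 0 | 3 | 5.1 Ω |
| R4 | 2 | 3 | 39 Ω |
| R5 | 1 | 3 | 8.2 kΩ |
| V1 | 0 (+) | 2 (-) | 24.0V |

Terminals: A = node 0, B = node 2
Nodal analysis, taking node 2 as the 0 V reference.
Source V1 fixes V_0 = 24 V.
KCL at each unknown node (sum of currents leaving = 0; resistances in Ω):
  Node 1: (V_1 - 24)/91 + (V_1 - 0)/18000 + (V_1 - V_3)/8200 = 0
  Node 3: (V_3 - 24)/5.1 + (V_3 - 0)/39 + (V_3 - V_1)/8200 = 0
Collecting terms (coefficients in siemens):
  0.01117·V_1 - 0.000122·V_3 = 0.2637
  0.2218·V_3 - 0.000122·V_1 = 4.706
Determinant D = (0.01117)(0.2218) - (-0.000122)(-0.000122) = 0.002477
V_1 = [(0.2637)(0.2218) - (-0.000122)(4.706)]/D = 23.85 V
V_3 = [(0.01117)(4.706) - (0.2637)(-0.000122)]/D = 21.23 V
Power in each resistor, P = (ΔV)²/R:
  P_R1 = (24 - 23.85)²/91 = 0.0002463 W
  P_R2 = (23.85 - 0)²/18000 = 0.0316 W
  P_R3 = (24 - 21.23)²/5.1 = 1.509 W
  P_R4 = (0 - 21.23)²/39 = 11.55 W
  P_R5 = (23.85 - 21.23)²/8200 = 0.0008399 W
P_total = P_R1 + P_R2 + P_R3 + P_R4 + P_R5 = 13.09 W

Final answer: 13.09 W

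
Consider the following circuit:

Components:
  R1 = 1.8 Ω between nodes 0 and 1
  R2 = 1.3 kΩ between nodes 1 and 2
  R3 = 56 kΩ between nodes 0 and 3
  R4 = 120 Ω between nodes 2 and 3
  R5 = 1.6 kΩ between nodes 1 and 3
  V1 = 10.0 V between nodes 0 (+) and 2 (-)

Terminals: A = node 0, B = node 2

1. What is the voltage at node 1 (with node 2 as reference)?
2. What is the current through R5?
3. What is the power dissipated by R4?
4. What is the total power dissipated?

Nodal analysis, taking node 2 as the 0 V reference.
Source V1 fixes V_0 = 10 V.
KCL at each unknown node (sum of currents leaving = 0; resistances in Ω):
  Node 1: (V_1 - 10)/1.8 + (V_1 - 0)/1300 + (V_1 - V_3)/1600 = 0
  Node 3: (V_3 - 10)/56000 + (V_3 - 0)/120 + (V_3 - V_1)/1600 = 0
Collecting terms (coefficients in siemens):
  0.5569·V_1 - 0.000625·V_3 = 5.556
  0.008976·V_3 - 0.000625·V_1 = 0.0001786
Determinant D = (0.5569)(0.008976) - (-0.000625)(-0.000625) = 0.004999
V_1 = [(5.556)(0.008976) - (-0.000625)(0.0001786)]/D = 9.976 V
V_3 = [(0.5569)(0.0001786) - (5.556)(-0.000625)]/D = 0.7145 V
Part 1:
  Read off the nodal solution: V_1 = 9.976 V
Part 2:
  I_R5 = (V_1 - V_3)/R5 = (9.976 - 0.7145)/1600 = 0.005788 A
  Magnitude: I_R5 = 0.005788 A
Part 3:
  I_R4 = (V_2 - V_3)/R4 = (0 - 0.7145)/120 = -0.005954 A
  P_R4 = I_R4² × R4 = (-0.005954)² × 120 = 0.004254 W
Part 4:
  Power in each resistor, P = (ΔV)²/R:
    P_R1 = (10 - 9.976)²/1.8 = 0.0003262 W
    P_R2 = (9.976 - 0)²/1300 = 0.07655 W
    P_R3 = (10 - 0.7145)²/56000 = 0.00154 W
    P_R4 = (0 - 0.7145)²/120 = 0.004254 W
    P_R5 = (9.976 - 0.7145)²/1600 = 0.05361 W
  P_total = P_R1 + P_R2 + P_R3 + P_R4 + P_R5 = 0.1363 W

Final answers:
1. V_1 = 9.976 V
2. I_R5 = 0.005788 A
3. P_R4 = 0.004254 W
4. P_total = 0.1363 W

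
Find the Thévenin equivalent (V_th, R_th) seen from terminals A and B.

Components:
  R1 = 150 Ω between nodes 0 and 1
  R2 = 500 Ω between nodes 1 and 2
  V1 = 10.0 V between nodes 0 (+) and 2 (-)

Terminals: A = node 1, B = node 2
Step 1 — V_th is the open-circuit voltage V_A - V_B (nothing connected across the terminals).
Nodal analysis, taking node 2 as the 0 V reference.
Source V1 fixes V_0 = 10 V.
KCL at each unknown node (sum of currents leaving = 0; resistances in Ω):
  Node 1: (V_1 - 10)/150 + (V_1 - 0)/500 = 0
Collecting terms: 0.008667 × V_1 = 0.06667  =>  V_1 = 7.692 V
V_th = V_1 - V_2 = 7.692 - 0 = 7.692 V
Step 2 — R_th: zero the source — replace V1 by a short circuit (node 2 merges into node 0) — and find the resistance seen between A (node 1) and B (node 0).
Reduce the network between node 1 (A) and node 0 (B) by series/parallel combination:
  Rp1 = R1 ‖ R2 (parallel, both between nodes 0 and 1) = 1/(1/150 + 1/500) = 115.4 Ω
R_th = 115.4 Ω

Final answer: V_th = 7.692 V, R_th = 115.4 Ω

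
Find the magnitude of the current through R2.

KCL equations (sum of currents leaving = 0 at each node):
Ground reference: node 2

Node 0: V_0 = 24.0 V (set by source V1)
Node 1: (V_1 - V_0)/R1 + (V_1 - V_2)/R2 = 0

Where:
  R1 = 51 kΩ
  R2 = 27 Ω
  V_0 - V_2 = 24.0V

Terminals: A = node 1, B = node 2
Nodal analysis, taking node 2 as the 0 V reference.
Source V1 fixes V_0 = 24 V.
KCL at each unknown node (sum of currents leaving = 0; resistances in Ω):
  Node 1: (V_1 - 24)/51000 + (V_1 - 0)/27 = 0
Collecting terms: 0.03706 × V_1 = 0.0004706  =>  V_1 = 0.0127 V
I_R2 = (V_1 - V_2)/R2 = (0.0127 - 0)/27 = 0.0004703 A
|I_R2| = 0.0004703 A

Final answer: |I_R2| = 0.0004703 A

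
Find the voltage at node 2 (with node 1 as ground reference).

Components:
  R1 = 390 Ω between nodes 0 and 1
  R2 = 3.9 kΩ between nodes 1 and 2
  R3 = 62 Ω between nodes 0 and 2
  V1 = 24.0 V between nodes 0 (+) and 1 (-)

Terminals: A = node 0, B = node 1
Nodal analysis, taking node 1 as the 0 V reference.
Source V1 fixes V_0 = 24 V.
KCL at each unknown node (sum of currents leaving = 0; resistances in Ω):
  Node 2: (V_2 - 0)/3900 + (V_2 - 24)/62 = 0
Collecting terms: 0.01639 × V_2 = 0.3871  =>  V_2 = 23.62 V
The requested potential is V_2 = 23.62 V.

Final answer: V_2 = 23.62 V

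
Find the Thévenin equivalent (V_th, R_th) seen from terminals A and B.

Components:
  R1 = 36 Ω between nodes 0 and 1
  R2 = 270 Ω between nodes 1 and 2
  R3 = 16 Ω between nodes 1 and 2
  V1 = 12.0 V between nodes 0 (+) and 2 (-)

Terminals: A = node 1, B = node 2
Step 1 — V_th is the open-circuit voltage V_A - V_B (nothing connected across the terminals).
Nodal analysis, taking node 2 as the 0 V reference.
Source V1 fixes V_0 = 12 V.
KCL at each unknown node (sum of currents leaving = 0; resistances in Ω):
  Node 1: (V_1 - 12)/36 + (V_1 - 0)/270 + (V_1 - 0)/16 = 0
Collecting terms: 0.09398 × V_1 = 0.3333  =>  V_1 = 3.547 V
V_th = V_1 - V_2 = 3.547 - 0 = 3.547 V
Step 2 — R_th: zero the source — replace V1 by a short circuit (node 2 merges into node 0) — and find the resistance seen between A (node 1) and B (node 0).
Reduce the network between node 1 (A) and node 0 (B) by series/parallel combination:
  Rp1 = R1 ‖ R2 ‖ R3 (parallel, all between nodes 0 and 1) = 1/(1/36 + 1/270 + 1/16) = 10.64 Ω
R_th = 10.64 Ω

Final answer: V_th = 3.547 V, R_th = 10.64 Ω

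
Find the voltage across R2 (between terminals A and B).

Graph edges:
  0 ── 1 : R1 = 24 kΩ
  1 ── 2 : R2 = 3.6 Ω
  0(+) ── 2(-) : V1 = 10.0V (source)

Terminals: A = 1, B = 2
R1 and R2 are in series across V1 (node 0 → node 1 → node 2), and the output A–B is taken across R2, so this is a voltage divider.
Series current: I = V1/(R1 + R2) = 10/(24000 + 3.6) = 10/24000 = 0.0004166 A
V_R2 = I × R2 = V1 × R2/(R1 + R2) = 10 × 3.6/24000 = 0.0015 V

Final answer: 0.0015 V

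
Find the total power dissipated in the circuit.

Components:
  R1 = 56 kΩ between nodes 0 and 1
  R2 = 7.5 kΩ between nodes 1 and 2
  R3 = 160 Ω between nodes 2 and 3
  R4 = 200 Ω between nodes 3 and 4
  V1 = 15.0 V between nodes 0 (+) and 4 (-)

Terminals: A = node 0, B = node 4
Nodal analysis, taking node 4 as the 0 V reference.
Source V1 fixes V_0 = 15 V.
KCL at each unknown node (sum of currents leaving = 0; resistances in Ω):
  Node 1: (V_1 - 15)/56000 + (V_1 - V_2)/7500 = 0
  Node 2: (V_2 - V_1)/7500 + (V_2 - V_3)/160 = 0
  Node 3: (V_3 - V_2)/160 + (V_3 - 0)/200 = 0
Collecting terms (coefficients in siemens):
  0.0001512·V_1 - 0.0001333·V_2 = 0.0002679
  0.006383·V_2 - 0.0001333·V_1 - 0.00625·V_3 = 0
  0.01125·V_3 - 0.00625·V_2 = 0
Solving these 3 simultaneous equations (Gaussian elimination) gives:
  V_1 = 1.846 V, V_2 = 0.08456 V, V_3 = 0.04698 V
Power in each resistor, P = (ΔV)²/R:
  P_R1 = (15 - 1.846)²/56000 = 0.00309 W
  P_R2 = (1.846 - 0.08456)²/7500 = 0.0004138 W
  P_R3 = (0.08456 - 0.04698)²/160 = 0.000008828 W
  P_R4 = (0.04698 - 0)²/200 = 0.00001103 W
P_total = P_R1 + P_R2 + P_R3 + P_R4 = 0.003523 W

Final answer: 0.003523 W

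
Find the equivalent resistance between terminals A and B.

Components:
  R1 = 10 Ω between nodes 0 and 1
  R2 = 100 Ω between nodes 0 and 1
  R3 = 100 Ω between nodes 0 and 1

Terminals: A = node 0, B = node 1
Reduce the network between node 0 (A) and node 1 (B) by series/parallel combination:
  Rp1 = R1 ‖ R2 ‖ R3 (parallel, all between nodes 0 and 1) = 1/(1/10 + 1/100 + 1/100) = 8.333 Ω
R_eq = 8.333 Ω

Final answer: 8.333 Ω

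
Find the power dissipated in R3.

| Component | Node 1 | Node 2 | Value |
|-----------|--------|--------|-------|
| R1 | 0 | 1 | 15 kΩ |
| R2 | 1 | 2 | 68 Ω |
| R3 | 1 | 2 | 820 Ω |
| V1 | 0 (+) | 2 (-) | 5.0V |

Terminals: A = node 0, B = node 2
Nodal analysis, taking node 2 as the 0 V reference.
Source V1 fixes V_0 = 5 V.
KCL at each unknown node (sum of currents leaving = 0; resistances in Ω):
  Node 1: (V_1 - 5)/15000 + (V_1 - 0)/68 + (V_1 - 0)/820 = 0
Collecting terms: 0.01599 × V_1 = 0.0003333  =>  V_1 = 0.02084 V
I_R3 = (V_1 - V_2)/R3 = (0.02084 - 0)/820 = 0.00002542 A
P_R3 = I_R3² × R3 = (0.00002542)² × 820 = 0.0000005298 W

Final answer: 5.298e-07 W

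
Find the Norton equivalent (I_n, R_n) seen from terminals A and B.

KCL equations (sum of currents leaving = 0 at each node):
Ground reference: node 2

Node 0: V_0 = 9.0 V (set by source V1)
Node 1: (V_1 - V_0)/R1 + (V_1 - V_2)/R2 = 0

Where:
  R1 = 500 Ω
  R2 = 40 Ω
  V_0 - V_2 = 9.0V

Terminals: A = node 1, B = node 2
Find the Thévenin equivalent first; then I_n = V_th/R_th and R_n = R_th.
Step 1 — V_th is the open-circuit voltage V_A - V_B (nothing connected across the terminals).
Nodal analysis, taking node 2 as the 0 V reference.
Source V1 fixes V_0 = 9 V.
KCL at each unknown node (sum of currents leaving = 0; resistances in Ω):
  Node 1: (V_1 - 9)/500 + (V_1 - 0)/40 = 0
Collecting terms: 0.027 × V_1 = 0.018  =>  V_1 = 0.6667 V
V_th = V_1 - V_2 = 0.6667 - 0 = 0.6667 V
Step 2 — R_th: zero the source — replace V1 by a short circuit (node 2 merges into node 0) — and find the resistance seen between A (node 1) and B (node 0).
Reduce the network between node 1 (A) and node 0 (B) by series/parallel combination:
  Rp1 = R1 ‖ R2 (parallel, both between nodes 0 and 1) = 1/(1/500 + 1/40) = 37.04 Ω
R_th = 37.04 Ω
I_n = V_th/R_th = 0.6667/37.04 = 0.018 A, and R_n = R_th = 37.04 Ω

Final answer: I_n = 0.018 A, R_n = 37.04 Ω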